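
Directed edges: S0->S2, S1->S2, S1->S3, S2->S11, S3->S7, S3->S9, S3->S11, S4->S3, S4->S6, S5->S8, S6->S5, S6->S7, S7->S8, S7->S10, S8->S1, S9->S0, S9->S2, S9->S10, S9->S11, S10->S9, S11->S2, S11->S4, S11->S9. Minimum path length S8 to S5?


BFS layer-by-layer from S8:
  dist 0: {S8}
  dist 1: {S1}
  dist 2: {S2, S3}
  dist 3: {S7, S9, S11}
  dist 4: {S0, S4, S10}
  dist 5: {S6}
  dist 6: {S5}
  -> S5 reached at distance 6
Shortest path length = 6

6


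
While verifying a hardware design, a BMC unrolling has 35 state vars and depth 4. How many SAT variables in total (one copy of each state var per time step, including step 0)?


BMC unrolls to depth k, creating one copy of each state var for steps 0..k.
Step count = 4 + 1 = 5 (steps 0 through 4)
Vars per step = 35
Total = 35 * 5 = 175

175


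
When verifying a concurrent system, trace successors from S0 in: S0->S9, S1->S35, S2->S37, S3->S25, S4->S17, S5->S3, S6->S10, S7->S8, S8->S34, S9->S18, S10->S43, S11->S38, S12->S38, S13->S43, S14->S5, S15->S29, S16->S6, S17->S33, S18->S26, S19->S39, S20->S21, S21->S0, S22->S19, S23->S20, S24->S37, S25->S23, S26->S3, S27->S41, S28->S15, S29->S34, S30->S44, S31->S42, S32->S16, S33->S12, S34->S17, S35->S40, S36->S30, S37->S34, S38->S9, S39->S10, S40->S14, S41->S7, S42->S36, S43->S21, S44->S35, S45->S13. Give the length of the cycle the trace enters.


Trace from S0 until a state repeats:
  S0 -> S9 -> S18 -> S26 -> S3 -> S25 -> S23 -> S20 -> S21 -> S0
S0 first seen at step 0, revisited at step 9.
Cycle length = 9 - 0 = 9

9


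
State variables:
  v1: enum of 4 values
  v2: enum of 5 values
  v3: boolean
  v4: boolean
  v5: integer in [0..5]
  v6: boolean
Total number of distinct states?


State space = product of domain sizes of all variables.
Domain sizes:
  v1 (enum of 4 values): 4
  v2 (enum of 5 values): 5
  v3 (boolean): 2
  v4 (boolean): 2
  v5 (integer in [0..5]): 6
  v6 (boolean): 2
Product = 4 * 5 * 2 * 2 * 6 * 2 = 960

960


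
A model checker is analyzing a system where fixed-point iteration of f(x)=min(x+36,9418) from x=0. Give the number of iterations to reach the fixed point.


Step 1: x=0, cap=9418, increment=36
Step 2: x grows by 36 each step until capped at 9418; fixed point is x=9418
Step 3: iterations = ceil(9418/36) = 262

262


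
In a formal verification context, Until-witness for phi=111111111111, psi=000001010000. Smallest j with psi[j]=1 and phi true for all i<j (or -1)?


(phi U psi) at 0: need smallest j with psi[j]=1 and phi[i]=1 for all i in [0,j).
Scan from step 0:
  step 0: phi=1, psi=0 -> continue
  step 1: phi=1, psi=0 -> continue
  step 2: phi=1, psi=0 -> continue
  step 3: phi=1, psi=0 -> continue
  step 5: psi=1 and phi held for [0,5) -> witness found
Witness step = 5

5


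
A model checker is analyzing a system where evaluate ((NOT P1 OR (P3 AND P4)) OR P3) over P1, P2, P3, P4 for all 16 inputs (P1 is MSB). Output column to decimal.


Formula: ((NOT P1 OR (P3 AND P4)) OR P3) over P1, P2, P3, P4 (16 rows)
Evaluate each row (bits = P1,P2,P3,P4, MSB first):
  row 0 [0000]: ((NOT 0 OR (0 AND 0)) OR 0) -> 1
  row 1 [0001]: ((NOT 0 OR (0 AND 1)) OR 0) -> 1
  row 2 [0010]: ((NOT 0 OR (1 AND 0)) OR 1) -> 1
  row 3 [0011]: ((NOT 0 OR (1 AND 1)) OR 1) -> 1
  row 4 [0100]: ((NOT 0 OR (0 AND 0)) OR 0) -> 1
  row 5 [0101]: ((NOT 0 OR (0 AND 1)) OR 0) -> 1
  row 6 [0110]: ((NOT 0 OR (1 AND 0)) OR 1) -> 1
  row 7 [0111]: ((NOT 0 OR (1 AND 1)) OR 1) -> 1
  row 8 [1000]: ((NOT 1 OR (0 AND 0)) OR 0) -> 0
  row 9 [1001]: ((NOT 1 OR (0 AND 1)) OR 0) -> 0
  row 10 [1010]: ((NOT 1 OR (1 AND 0)) OR 1) -> 1
  row 11 [1011]: ((NOT 1 OR (1 AND 1)) OR 1) -> 1
  row 12 [1100]: ((NOT 1 OR (0 AND 0)) OR 0) -> 0
  row 13 [1101]: ((NOT 1 OR (0 AND 1)) OR 0) -> 0
  row 14 [1110]: ((NOT 1 OR (1 AND 0)) OR 1) -> 1
  row 15 [1111]: ((NOT 1 OR (1 AND 1)) OR 1) -> 1
Full result column, 4 rows per line (P1,P2 fixed per line; P3,P4 runs 00..11 left to right):
  rows 0-3 [P1,P2=00]: 1111  = hex F
  rows 4-7 [P1,P2=01]: 1111  = hex F
  rows 8-11 [P1,P2=10]: 0011  = hex 3
  rows 12-15 [P1,P2=11]: 0011  = hex 3
Output column (row 0 .. row 15) = 1111111100110011
Output column grouped in 4s = 1111 1111 0011 0011 = 0xFF33
Convert to decimal digit by digit (value = value*16 + digit):
  F -> 15
  15*16 + 15 (F) = 255
  255*16 + 3 = 4083
  4083*16 + 3 = 65331
Decimal = 65331

65331


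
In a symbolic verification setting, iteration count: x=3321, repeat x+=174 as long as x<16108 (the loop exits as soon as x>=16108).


Step 1: x goes from 3321 toward 16108 by 174; the body runs while x<16108, so iterations = ceil((bound-start)/step)
Step 2: Distance=12787
Step 3: ceil(12787/174)=74

74


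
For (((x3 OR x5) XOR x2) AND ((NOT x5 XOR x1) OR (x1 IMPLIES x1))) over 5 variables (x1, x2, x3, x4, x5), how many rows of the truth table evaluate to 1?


Formula: (((x3 OR x5) XOR x2) AND ((NOT x5 XOR x1) OR (x1 IMPLIES x1))) over 5 vars (32 rows)
Evaluate each row (x1, x2, x3, x4, x5 as bits, MSB first):
  row 0 [00000]: (((0 OR 0) XOR 0) AND ((NOT 0 XOR 0) OR (0 IMPLIES 0))) -> 0
  row 1 [00001]: (((0 OR 1) XOR 0) AND ((NOT 1 XOR 0) OR (0 IMPLIES 0))) -> 1
  row 2 [00010]: (((0 OR 0) XOR 0) AND ((NOT 0 XOR 0) OR (0 IMPLIES 0))) -> 0
  row 3 [00011]: (((0 OR 1) XOR 0) AND ((NOT 1 XOR 0) OR (0 IMPLIES 0))) -> 1
  row 4 [00100]: (((1 OR 0) XOR 0) AND ((NOT 0 XOR 0) OR (0 IMPLIES 0))) -> 1
  row 5 [00101]: (((1 OR 1) XOR 0) AND ((NOT 1 XOR 0) OR (0 IMPLIES 0))) -> 1
  row 6 [00110]: (((1 OR 0) XOR 0) AND ((NOT 0 XOR 0) OR (0 IMPLIES 0))) -> 1
  row 7 [00111]: (((1 OR 1) XOR 0) AND ((NOT 1 XOR 0) OR (0 IMPLIES 0))) -> 1
  row 8 [01000]: (((0 OR 0) XOR 1) AND ((NOT 0 XOR 0) OR (0 IMPLIES 0))) -> 1
  row 9 [01001]: (((0 OR 1) XOR 1) AND ((NOT 1 XOR 0) OR (0 IMPLIES 0))) -> 0
  row 10 [01010]: (((0 OR 0) XOR 1) AND ((NOT 0 XOR 0) OR (0 IMPLIES 0))) -> 1
  row 11 [01011]: (((0 OR 1) XOR 1) AND ((NOT 1 XOR 0) OR (0 IMPLIES 0))) -> 0
  row 12 [01100]: (((1 OR 0) XOR 1) AND ((NOT 0 XOR 0) OR (0 IMPLIES 0))) -> 0
  row 13 [01101]: (((1 OR 1) XOR 1) AND ((NOT 1 XOR 0) OR (0 IMPLIES 0))) -> 0
  row 14 [01110]: (((1 OR 0) XOR 1) AND ((NOT 0 XOR 0) OR (0 IMPLIES 0))) -> 0
  row 15 [01111]: (((1 OR 1) XOR 1) AND ((NOT 1 XOR 0) OR (0 IMPLIES 0))) -> 0
  row 16 [10000]: (((0 OR 0) XOR 0) AND ((NOT 0 XOR 1) OR (1 IMPLIES 1))) -> 0
  row 17 [10001]: (((0 OR 1) XOR 0) AND ((NOT 1 XOR 1) OR (1 IMPLIES 1))) -> 1
  row 18 [10010]: (((0 OR 0) XOR 0) AND ((NOT 0 XOR 1) OR (1 IMPLIES 1))) -> 0
  row 19 [10011]: (((0 OR 1) XOR 0) AND ((NOT 1 XOR 1) OR (1 IMPLIES 1))) -> 1
  row 20 [10100]: (((1 OR 0) XOR 0) AND ((NOT 0 XOR 1) OR (1 IMPLIES 1))) -> 1
  row 21 [10101]: (((1 OR 1) XOR 0) AND ((NOT 1 XOR 1) OR (1 IMPLIES 1))) -> 1
  row 22 [10110]: (((1 OR 0) XOR 0) AND ((NOT 0 XOR 1) OR (1 IMPLIES 1))) -> 1
  row 23 [10111]: (((1 OR 1) XOR 0) AND ((NOT 1 XOR 1) OR (1 IMPLIES 1))) -> 1
  row 24 [11000]: (((0 OR 0) XOR 1) AND ((NOT 0 XOR 1) OR (1 IMPLIES 1))) -> 1
  row 25 [11001]: (((0 OR 1) XOR 1) AND ((NOT 1 XOR 1) OR (1 IMPLIES 1))) -> 0
  row 26 [11010]: (((0 OR 0) XOR 1) AND ((NOT 0 XOR 1) OR (1 IMPLIES 1))) -> 1
  row 27 [11011]: (((0 OR 1) XOR 1) AND ((NOT 1 XOR 1) OR (1 IMPLIES 1))) -> 0
  row 28 [11100]: (((1 OR 0) XOR 1) AND ((NOT 0 XOR 1) OR (1 IMPLIES 1))) -> 0
  row 29 [11101]: (((1 OR 1) XOR 1) AND ((NOT 1 XOR 1) OR (1 IMPLIES 1))) -> 0
  row 30 [11110]: (((1 OR 0) XOR 1) AND ((NOT 0 XOR 1) OR (1 IMPLIES 1))) -> 0
  row 31 [11111]: (((1 OR 1) XOR 1) AND ((NOT 1 XOR 1) OR (1 IMPLIES 1))) -> 0
Full result column, 8 rows per line (x1,x2 fixed per line; x3,x4,x5 runs 000..111 left to right):
  rows 0-7 [x1,x2=00]: 01011111  (ones: 6)
  rows 8-15 [x1,x2=01]: 10100000  (ones: 2)
  rows 16-23 [x1,x2=10]: 01011111  (ones: 6)
  rows 24-31 [x1,x2=11]: 10100000  (ones: 2)
Count of 1-rows = 6+2+6+2 = 16

16


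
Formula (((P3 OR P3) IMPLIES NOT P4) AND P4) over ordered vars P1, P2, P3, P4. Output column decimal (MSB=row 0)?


Formula: (((P3 OR P3) IMPLIES NOT P4) AND P4) over P1, P2, P3, P4 (16 rows)
Evaluate each row (bits = P1,P2,P3,P4, MSB first):
  row 0 [0000]: (((0 OR 0) IMPLIES NOT 0) AND 0) -> 0
  row 1 [0001]: (((0 OR 0) IMPLIES NOT 1) AND 1) -> 1
  row 2 [0010]: (((1 OR 1) IMPLIES NOT 0) AND 0) -> 0
  row 3 [0011]: (((1 OR 1) IMPLIES NOT 1) AND 1) -> 0
  row 4 [0100]: (((0 OR 0) IMPLIES NOT 0) AND 0) -> 0
  row 5 [0101]: (((0 OR 0) IMPLIES NOT 1) AND 1) -> 1
  row 6 [0110]: (((1 OR 1) IMPLIES NOT 0) AND 0) -> 0
  row 7 [0111]: (((1 OR 1) IMPLIES NOT 1) AND 1) -> 0
  row 8 [1000]: (((0 OR 0) IMPLIES NOT 0) AND 0) -> 0
  row 9 [1001]: (((0 OR 0) IMPLIES NOT 1) AND 1) -> 1
  row 10 [1010]: (((1 OR 1) IMPLIES NOT 0) AND 0) -> 0
  row 11 [1011]: (((1 OR 1) IMPLIES NOT 1) AND 1) -> 0
  row 12 [1100]: (((0 OR 0) IMPLIES NOT 0) AND 0) -> 0
  row 13 [1101]: (((0 OR 0) IMPLIES NOT 1) AND 1) -> 1
  row 14 [1110]: (((1 OR 1) IMPLIES NOT 0) AND 0) -> 0
  row 15 [1111]: (((1 OR 1) IMPLIES NOT 1) AND 1) -> 0
Full result column, 4 rows per line (P1,P2 fixed per line; P3,P4 runs 00..11 left to right):
  rows 0-3 [P1,P2=00]: 0100  = hex 4
  rows 4-7 [P1,P2=01]: 0100  = hex 4
  rows 8-11 [P1,P2=10]: 0100  = hex 4
  rows 12-15 [P1,P2=11]: 0100  = hex 4
Output column (row 0 .. row 15) = 0100010001000100
Output column grouped in 4s = 0100 0100 0100 0100 = 0x4444
Convert to decimal digit by digit (value = value*16 + digit):
  4 -> 4
  4*16 + 4 = 68
  68*16 + 4 = 1092
  1092*16 + 4 = 17476
Decimal = 17476

17476


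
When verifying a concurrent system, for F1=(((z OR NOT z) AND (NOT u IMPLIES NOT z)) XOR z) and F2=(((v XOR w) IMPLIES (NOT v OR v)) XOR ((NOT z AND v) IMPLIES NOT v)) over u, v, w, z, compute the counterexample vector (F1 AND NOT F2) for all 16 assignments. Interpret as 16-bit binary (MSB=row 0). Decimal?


F1 = (((z OR NOT z) AND (NOT u IMPLIES NOT z)) XOR z)
F2 = (((v XOR w) IMPLIES (NOT v OR v)) XOR ((NOT z AND v) IMPLIES NOT v))
Counterexample to F1=>F2 is where F1=1 and F2=0.
Evaluate each row (bits = u,v,w,z, MSB first):
  row 0 [0000]: F1=1 F2=0 -> F1&~F2 -> 1
  row 1 [0001]: F1=1 F2=0 -> F1&~F2 -> 1
  row 2 [0010]: F1=1 F2=0 -> F1&~F2 -> 1
  row 3 [0011]: F1=1 F2=0 -> F1&~F2 -> 1
  row 4 [0100]: F1=1 F2=1 -> F1&~F2 -> 0
  row 5 [0101]: F1=1 F2=0 -> F1&~F2 -> 1
  row 6 [0110]: F1=1 F2=1 -> F1&~F2 -> 0
  row 7 [0111]: F1=1 F2=0 -> F1&~F2 -> 1
  row 8 [1000]: F1=1 F2=0 -> F1&~F2 -> 1
  row 9 [1001]: F1=0 F2=0 -> F1&~F2 -> 0
  row 10 [1010]: F1=1 F2=0 -> F1&~F2 -> 1
  row 11 [1011]: F1=0 F2=0 -> F1&~F2 -> 0
  row 12 [1100]: F1=1 F2=1 -> F1&~F2 -> 0
  row 13 [1101]: F1=0 F2=0 -> F1&~F2 -> 0
  row 14 [1110]: F1=1 F2=1 -> F1&~F2 -> 0
  row 15 [1111]: F1=0 F2=0 -> F1&~F2 -> 0
Full result column, 4 rows per line (u,v fixed per line; w,z runs 00..11 left to right):
  rows 0-3 [u,v=00]: 1111  = hex F
  rows 4-7 [u,v=01]: 0101  = hex 5
  rows 8-11 [u,v=10]: 1010  = hex A
  rows 12-15 [u,v=11]: 0000  = hex 0
Counterexample vector (row 0 .. row 15) = 1111010110100000
Output column grouped in 4s = 1111 0101 1010 0000 = 0xF5A0
Convert to decimal digit by digit (value = value*16 + digit):
  F -> 15
  15*16 + 5 = 245
  245*16 + 10 (A) = 3930
  3930*16 + 0 = 62880
Decimal = 62880

62880


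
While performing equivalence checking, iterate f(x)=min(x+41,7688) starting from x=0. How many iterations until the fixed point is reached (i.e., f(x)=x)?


Step 1: x=0, cap=7688, increment=41
Step 2: x grows by 41 each step until capped at 7688; fixed point is x=7688
Step 3: iterations = ceil(7688/41) = 188

188


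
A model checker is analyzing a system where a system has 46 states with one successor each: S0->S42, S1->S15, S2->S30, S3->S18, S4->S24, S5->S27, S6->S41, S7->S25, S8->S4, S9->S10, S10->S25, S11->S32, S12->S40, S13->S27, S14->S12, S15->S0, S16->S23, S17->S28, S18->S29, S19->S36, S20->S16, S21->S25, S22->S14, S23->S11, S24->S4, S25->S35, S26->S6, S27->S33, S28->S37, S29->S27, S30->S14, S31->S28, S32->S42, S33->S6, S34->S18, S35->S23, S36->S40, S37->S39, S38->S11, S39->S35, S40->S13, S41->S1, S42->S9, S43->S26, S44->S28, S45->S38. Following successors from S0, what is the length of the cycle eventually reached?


Trace from S0 until a state repeats:
  S0 -> S42 -> S9 -> S10 -> S25 -> S35 -> S23 -> S11 -> S32 -> S42
S42 first seen at step 1, revisited at step 9.
Cycle length = 9 - 1 = 8

8


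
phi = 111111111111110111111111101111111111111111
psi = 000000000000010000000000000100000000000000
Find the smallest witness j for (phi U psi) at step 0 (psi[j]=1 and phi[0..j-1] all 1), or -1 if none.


(phi U psi) at 0: need smallest j with psi[j]=1 and phi[i]=1 for all i in [0,j).
Scan from step 0:
  step 0: phi=1, psi=0 -> continue
  step 1: phi=1, psi=0 -> continue
  step 2: phi=1, psi=0 -> continue
  step 3: phi=1, psi=0 -> continue
  step 13: psi=1 and phi held for [0,13) -> witness found
Witness step = 13

13


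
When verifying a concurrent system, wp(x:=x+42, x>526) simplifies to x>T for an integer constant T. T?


Formula: wp(x:=E, P) = P[E/x] (substitute E for x in postcondition)
Step 1: Postcondition: x>526
Step 2: Substitute x+42 for x: x+42>526
Step 3: Solve for x: x > 526-42 = 484

484


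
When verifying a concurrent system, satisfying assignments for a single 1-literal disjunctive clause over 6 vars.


Step 1: Total=2^6=64
Step 2: Unsat when all 1 false: 2^5=32
Step 3: Sat=64-32=32

32


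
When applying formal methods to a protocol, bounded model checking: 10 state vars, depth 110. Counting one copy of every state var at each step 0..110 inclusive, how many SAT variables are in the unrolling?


BMC unrolls to depth k, creating one copy of each state var for steps 0..k.
Step count = 110 + 1 = 111 (steps 0 through 110)
Vars per step = 10
Total = 10 * 111 = 1110

1110


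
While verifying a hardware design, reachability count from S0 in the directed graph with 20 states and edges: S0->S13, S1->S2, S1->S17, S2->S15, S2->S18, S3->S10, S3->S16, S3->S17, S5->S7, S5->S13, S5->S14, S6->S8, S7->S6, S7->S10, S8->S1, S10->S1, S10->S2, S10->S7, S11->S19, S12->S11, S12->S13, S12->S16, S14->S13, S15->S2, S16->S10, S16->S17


BFS from S0:
  layer 0: {S0}
  layer 1: {S13}
Reachable set: {S0, S13}
Count = 2

2


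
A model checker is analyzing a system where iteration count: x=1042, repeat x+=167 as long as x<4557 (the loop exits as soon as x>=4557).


Step 1: x goes from 1042 toward 4557 by 167; the body runs while x<4557, so iterations = ceil((bound-start)/step)
Step 2: Distance=3515
Step 3: ceil(3515/167)=22

22


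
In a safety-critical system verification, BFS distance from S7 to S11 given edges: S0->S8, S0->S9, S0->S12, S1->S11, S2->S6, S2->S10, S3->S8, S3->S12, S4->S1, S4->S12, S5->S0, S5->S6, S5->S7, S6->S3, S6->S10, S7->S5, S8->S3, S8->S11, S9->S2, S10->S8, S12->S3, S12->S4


BFS layer-by-layer from S7:
  dist 0: {S7}
  dist 1: {S5}
  dist 2: {S0, S6}
  dist 3: {S3, S8, S9, S10, S12}
  dist 4: {S2, S4, S11}
  -> S11 reached at distance 4
Shortest path length = 4

4


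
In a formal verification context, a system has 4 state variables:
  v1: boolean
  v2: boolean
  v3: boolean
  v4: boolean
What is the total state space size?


State space = product of domain sizes of all variables.
Domain sizes:
  v1 (boolean): 2
  v2 (boolean): 2
  v3 (boolean): 2
  v4 (boolean): 2
Product = 2 * 2 * 2 * 2 = 16

16


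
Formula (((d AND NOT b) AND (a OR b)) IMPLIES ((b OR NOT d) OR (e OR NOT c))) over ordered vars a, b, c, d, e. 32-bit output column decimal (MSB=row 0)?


Formula: (((d AND NOT b) AND (a OR b)) IMPLIES ((b OR NOT d) OR (e OR NOT c))) over a, b, c, d, e (32 rows)
Evaluate each row (bits = a,b,c,d,e, MSB first):
  row 0 [00000]: (((0 AND NOT 0) AND (0 OR 0)) IMPLIES ((0 OR NOT 0) OR (0 OR NOT 0))) -> 1
  row 1 [00001]: (((0 AND NOT 0) AND (0 OR 0)) IMPLIES ((0 OR NOT 0) OR (1 OR NOT 0))) -> 1
  row 2 [00010]: (((1 AND NOT 0) AND (0 OR 0)) IMPLIES ((0 OR NOT 1) OR (0 OR NOT 0))) -> 1
  row 3 [00011]: (((1 AND NOT 0) AND (0 OR 0)) IMPLIES ((0 OR NOT 1) OR (1 OR NOT 0))) -> 1
  row 4 [00100]: (((0 AND NOT 0) AND (0 OR 0)) IMPLIES ((0 OR NOT 0) OR (0 OR NOT 1))) -> 1
  row 5 [00101]: (((0 AND NOT 0) AND (0 OR 0)) IMPLIES ((0 OR NOT 0) OR (1 OR NOT 1))) -> 1
  row 6 [00110]: (((1 AND NOT 0) AND (0 OR 0)) IMPLIES ((0 OR NOT 1) OR (0 OR NOT 1))) -> 1
  row 7 [00111]: (((1 AND NOT 0) AND (0 OR 0)) IMPLIES ((0 OR NOT 1) OR (1 OR NOT 1))) -> 1
  row 8 [01000]: (((0 AND NOT 1) AND (0 OR 1)) IMPLIES ((1 OR NOT 0) OR (0 OR NOT 0))) -> 1
  row 9 [01001]: (((0 AND NOT 1) AND (0 OR 1)) IMPLIES ((1 OR NOT 0) OR (1 OR NOT 0))) -> 1
  row 10 [01010]: (((1 AND NOT 1) AND (0 OR 1)) IMPLIES ((1 OR NOT 1) OR (0 OR NOT 0))) -> 1
  row 11 [01011]: (((1 AND NOT 1) AND (0 OR 1)) IMPLIES ((1 OR NOT 1) OR (1 OR NOT 0))) -> 1
  row 12 [01100]: (((0 AND NOT 1) AND (0 OR 1)) IMPLIES ((1 OR NOT 0) OR (0 OR NOT 1))) -> 1
  row 13 [01101]: (((0 AND NOT 1) AND (0 OR 1)) IMPLIES ((1 OR NOT 0) OR (1 OR NOT 1))) -> 1
  row 14 [01110]: (((1 AND NOT 1) AND (0 OR 1)) IMPLIES ((1 OR NOT 1) OR (0 OR NOT 1))) -> 1
  row 15 [01111]: (((1 AND NOT 1) AND (0 OR 1)) IMPLIES ((1 OR NOT 1) OR (1 OR NOT 1))) -> 1
  row 16 [10000]: (((0 AND NOT 0) AND (1 OR 0)) IMPLIES ((0 OR NOT 0) OR (0 OR NOT 0))) -> 1
  row 17 [10001]: (((0 AND NOT 0) AND (1 OR 0)) IMPLIES ((0 OR NOT 0) OR (1 OR NOT 0))) -> 1
  row 18 [10010]: (((1 AND NOT 0) AND (1 OR 0)) IMPLIES ((0 OR NOT 1) OR (0 OR NOT 0))) -> 1
  row 19 [10011]: (((1 AND NOT 0) AND (1 OR 0)) IMPLIES ((0 OR NOT 1) OR (1 OR NOT 0))) -> 1
  row 20 [10100]: (((0 AND NOT 0) AND (1 OR 0)) IMPLIES ((0 OR NOT 0) OR (0 OR NOT 1))) -> 1
  row 21 [10101]: (((0 AND NOT 0) AND (1 OR 0)) IMPLIES ((0 OR NOT 0) OR (1 OR NOT 1))) -> 1
  row 22 [10110]: (((1 AND NOT 0) AND (1 OR 0)) IMPLIES ((0 OR NOT 1) OR (0 OR NOT 1))) -> 0
  row 23 [10111]: (((1 AND NOT 0) AND (1 OR 0)) IMPLIES ((0 OR NOT 1) OR (1 OR NOT 1))) -> 1
  row 24 [11000]: (((0 AND NOT 1) AND (1 OR 1)) IMPLIES ((1 OR NOT 0) OR (0 OR NOT 0))) -> 1
  row 25 [11001]: (((0 AND NOT 1) AND (1 OR 1)) IMPLIES ((1 OR NOT 0) OR (1 OR NOT 0))) -> 1
  row 26 [11010]: (((1 AND NOT 1) AND (1 OR 1)) IMPLIES ((1 OR NOT 1) OR (0 OR NOT 0))) -> 1
  row 27 [11011]: (((1 AND NOT 1) AND (1 OR 1)) IMPLIES ((1 OR NOT 1) OR (1 OR NOT 0))) -> 1
  row 28 [11100]: (((0 AND NOT 1) AND (1 OR 1)) IMPLIES ((1 OR NOT 0) OR (0 OR NOT 1))) -> 1
  row 29 [11101]: (((0 AND NOT 1) AND (1 OR 1)) IMPLIES ((1 OR NOT 0) OR (1 OR NOT 1))) -> 1
  row 30 [11110]: (((1 AND NOT 1) AND (1 OR 1)) IMPLIES ((1 OR NOT 1) OR (0 OR NOT 1))) -> 1
  row 31 [11111]: (((1 AND NOT 1) AND (1 OR 1)) IMPLIES ((1 OR NOT 1) OR (1 OR NOT 1))) -> 1
Full result column, 4 rows per line (a,b,c fixed per line; d,e runs 00..11 left to right):
  rows 0-3 [a,b,c=000]: 1111  = hex F
  rows 4-7 [a,b,c=001]: 1111  = hex F
  rows 8-11 [a,b,c=010]: 1111  = hex F
  rows 12-15 [a,b,c=011]: 1111  = hex F
  rows 16-19 [a,b,c=100]: 1111  = hex F
  rows 20-23 [a,b,c=101]: 1101  = hex D
  rows 24-27 [a,b,c=110]: 1111  = hex F
  rows 28-31 [a,b,c=111]: 1111  = hex F
Output column (row 0 .. row 31) = 11111111111111111111110111111111
Output column grouped in 4s = 1111 1111 1111 1111 1111 1101 1111 1111 = 0xFFFFFDFF
Convert to decimal digit by digit (value = value*16 + digit):
  F -> 15
  15*16 + 15 (F) = 255
  255*16 + 15 (F) = 4095
  4095*16 + 15 (F) = 65535
  65535*16 + 15 (F) = 1048575
  1048575*16 + 13 (D) = 16777213
  16777213*16 + 15 (F) = 268435423
  268435423*16 + 15 (F) = 4294966783
Decimal = 4294966783

4294966783


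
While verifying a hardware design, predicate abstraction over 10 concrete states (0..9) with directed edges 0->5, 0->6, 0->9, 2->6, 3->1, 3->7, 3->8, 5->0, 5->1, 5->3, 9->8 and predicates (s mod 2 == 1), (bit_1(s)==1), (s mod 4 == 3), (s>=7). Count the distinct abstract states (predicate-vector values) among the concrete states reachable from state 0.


BFS from 0:
Concrete reachable: {0, 1, 3, 5, 6, 7, 8, 9}
Abstract via predicates (s mod 2 == 1), (bit_1(s)==1), (s mod 4 == 3), (s>=7):
  (0,0,0,0) <- {0}
  (0,0,0,1) <- {8}
  (0,1,0,0) <- {6}
  (1,0,0,0) <- {1, 5}
  (1,0,0,1) <- {9}
  (1,1,1,0) <- {3}
  (1,1,1,1) <- {7}
Distinct abstract states = 7

7


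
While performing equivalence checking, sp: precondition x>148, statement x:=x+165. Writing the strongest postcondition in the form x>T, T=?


Formula: sp(P, x:=E) = exists old_x. (x = E[old_x/x]) AND P[old_x/x] (old_x is the value of x before the assignment; eliminate old_x by solving x = E[old_x/x] for old_x)
Step 1: Precondition P: x>148, i.e. old_x > 148
Step 2: Assignment gives x = old_x + 165, so old_x = x - 165
Step 3: Substitute into P: x - 165 > 148
Step 4: Simplify: x > 148+165 = 313

313


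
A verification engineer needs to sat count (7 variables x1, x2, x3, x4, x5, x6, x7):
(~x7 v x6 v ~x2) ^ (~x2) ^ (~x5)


CNF with 3 clauses over 7 vars (128 assignments).
An assignment satisfies CNF iff every clause has >=1 true literal.
Check each row (bits = x1,x2,x3,x4,x5,x6,x7; clause T/F shown):
  row 0 [0000000]: clauses=TTT -> 1
  row 1 [0000001]: clauses=TTT -> 1
  row 2 [0000010]: clauses=TTT -> 1
  row 3 [0000011]: clauses=TTT -> 1
  row 4 [0000100]: clauses=TTF -> 0
  (every remaining row is evaluated the same way; all 128 results are listed next)
Full result column, 8 rows per line (x1,x2,x3,x4 fixed per line; x5,x6,x7 runs 000..111 left to right):
  rows 0-7 [x1,x2,x3,x4=0000]: 11110000  (ones: 4)
  rows 8-15 [x1,x2,x3,x4=0001]: 11110000  (ones: 4)
  rows 16-23 [x1,x2,x3,x4=0010]: 11110000  (ones: 4)
  rows 24-31 [x1,x2,x3,x4=0011]: 11110000  (ones: 4)
  rows 32-39 [x1,x2,x3,x4=0100]: 00000000  (ones: 0)
  rows 40-47 [x1,x2,x3,x4=0101]: 00000000  (ones: 0)
  rows 48-55 [x1,x2,x3,x4=0110]: 00000000  (ones: 0)
  rows 56-63 [x1,x2,x3,x4=0111]: 00000000  (ones: 0)
  rows 64-71 [x1,x2,x3,x4=1000]: 11110000  (ones: 4)
  rows 72-79 [x1,x2,x3,x4=1001]: 11110000  (ones: 4)
  rows 80-87 [x1,x2,x3,x4=1010]: 11110000  (ones: 4)
  rows 88-95 [x1,x2,x3,x4=1011]: 11110000  (ones: 4)
  rows 96-103 [x1,x2,x3,x4=1100]: 00000000  (ones: 0)
  rows 104-111 [x1,x2,x3,x4=1101]: 00000000  (ones: 0)
  rows 112-119 [x1,x2,x3,x4=1110]: 00000000  (ones: 0)
  rows 120-127 [x1,x2,x3,x4=1111]: 00000000  (ones: 0)
Satisfying assignments = 4+4+4+4+0+0+0+0+4+4+4+4+0+0+0+0 = 32

32


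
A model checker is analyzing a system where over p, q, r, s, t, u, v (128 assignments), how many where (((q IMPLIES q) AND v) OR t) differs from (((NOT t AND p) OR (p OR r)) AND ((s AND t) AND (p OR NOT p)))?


F1 = (((q IMPLIES q) AND v) OR t)
F2 = (((NOT t AND p) OR (p OR r)) AND ((s AND t) AND (p OR NOT p)))
Evaluate both on each of 128 rows (bits = p,q,r,s,t,u,v):
  row 0 [0000000]: F1=0 F2=0 -> 0
  row 1 [0000001]: F1=1 F2=0 (differ) -> 1
  row 2 [0000010]: F1=0 F2=0 -> 0
  row 3 [0000011]: F1=1 F2=0 (differ) -> 1
  row 4 [0000100]: F1=1 F2=0 (differ) -> 1
  (every remaining row is evaluated the same way; all 128 results are listed next)
Full result column, 8 rows per line (p,q,r,s fixed per line; t,u,v runs 000..111 left to right):
  rows 0-7 [p,q,r,s=0000]: 01011111  (ones: 6)
  rows 8-15 [p,q,r,s=0001]: 01011111  (ones: 6)
  rows 16-23 [p,q,r,s=0010]: 01011111  (ones: 6)
  rows 24-31 [p,q,r,s=0011]: 01010000  (ones: 2)
  rows 32-39 [p,q,r,s=0100]: 01011111  (ones: 6)
  rows 40-47 [p,q,r,s=0101]: 01011111  (ones: 6)
  rows 48-55 [p,q,r,s=0110]: 01011111  (ones: 6)
  rows 56-63 [p,q,r,s=0111]: 01010000  (ones: 2)
  rows 64-71 [p,q,r,s=1000]: 01011111  (ones: 6)
  rows 72-79 [p,q,r,s=1001]: 01010000  (ones: 2)
  rows 80-87 [p,q,r,s=1010]: 01011111  (ones: 6)
  rows 88-95 [p,q,r,s=1011]: 01010000  (ones: 2)
  rows 96-103 [p,q,r,s=1100]: 01011111  (ones: 6)
  rows 104-111 [p,q,r,s=1101]: 01010000  (ones: 2)
  rows 112-119 [p,q,r,s=1110]: 01011111  (ones: 6)
  rows 120-127 [p,q,r,s=1111]: 01010000  (ones: 2)
Disagreements = 6+6+6+2+6+6+6+2+6+2+6+2+6+2+6+2 = 72

72


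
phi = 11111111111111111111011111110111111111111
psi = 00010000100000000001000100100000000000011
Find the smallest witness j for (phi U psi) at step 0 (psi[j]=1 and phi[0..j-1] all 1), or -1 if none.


(phi U psi) at 0: need smallest j with psi[j]=1 and phi[i]=1 for all i in [0,j).
Scan from step 0:
  step 0: phi=1, psi=0 -> continue
  step 1: phi=1, psi=0 -> continue
  step 2: phi=1, psi=0 -> continue
  step 3: psi=1 and phi held for [0,3) -> witness found
Witness step = 3

3


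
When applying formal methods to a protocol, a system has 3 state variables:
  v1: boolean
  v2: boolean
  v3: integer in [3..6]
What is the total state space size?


State space = product of domain sizes of all variables.
Domain sizes:
  v1 (boolean): 2
  v2 (boolean): 2
  v3 (integer in [3..6]): 4
Product = 2 * 2 * 4 = 16

16


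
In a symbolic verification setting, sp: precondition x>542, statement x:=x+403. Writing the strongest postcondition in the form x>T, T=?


Formula: sp(P, x:=E) = exists old_x. (x = E[old_x/x]) AND P[old_x/x] (old_x is the value of x before the assignment; eliminate old_x by solving x = E[old_x/x] for old_x)
Step 1: Precondition P: x>542, i.e. old_x > 542
Step 2: Assignment gives x = old_x + 403, so old_x = x - 403
Step 3: Substitute into P: x - 403 > 542
Step 4: Simplify: x > 542+403 = 945

945


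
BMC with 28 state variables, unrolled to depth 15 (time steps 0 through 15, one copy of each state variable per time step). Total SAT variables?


BMC unrolls to depth k, creating one copy of each state var for steps 0..k.
Step count = 15 + 1 = 16 (steps 0 through 15)
Vars per step = 28
Total = 28 * 16 = 448

448


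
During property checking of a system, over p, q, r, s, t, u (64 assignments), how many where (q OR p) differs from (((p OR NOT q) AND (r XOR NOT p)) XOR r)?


F1 = (q OR p)
F2 = (((p OR NOT q) AND (r XOR NOT p)) XOR r)
Evaluate both on each of 64 rows (bits = p,q,r,s,t,u):
  row 0 [000000]: F1=0 F2=1 (differ) -> 1
  row 1 [000001]: F1=0 F2=1 (differ) -> 1
  row 2 [000010]: F1=0 F2=1 (differ) -> 1
  row 3 [000011]: F1=0 F2=1 (differ) -> 1
  row 4 [000100]: F1=0 F2=1 (differ) -> 1
  (every remaining row is evaluated the same way; all 64 results are listed next)
Full result column, 8 rows per line (p,q,r fixed per line; s,t,u runs 000..111 left to right):
  rows 0-7 [p,q,r=000]: 11111111  (ones: 8)
  rows 8-15 [p,q,r=001]: 11111111  (ones: 8)
  rows 16-23 [p,q,r=010]: 11111111  (ones: 8)
  rows 24-31 [p,q,r=011]: 00000000  (ones: 0)
  rows 32-39 [p,q,r=100]: 11111111  (ones: 8)
  rows 40-47 [p,q,r=101]: 11111111  (ones: 8)
  rows 48-55 [p,q,r=110]: 11111111  (ones: 8)
  rows 56-63 [p,q,r=111]: 11111111  (ones: 8)
Disagreements = 8+8+8+0+8+8+8+8 = 56

56


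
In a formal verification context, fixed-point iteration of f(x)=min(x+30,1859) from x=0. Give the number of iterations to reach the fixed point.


Step 1: x=0, cap=1859, increment=30
Step 2: x grows by 30 each step until capped at 1859; fixed point is x=1859
Step 3: iterations = ceil(1859/30) = 62

62


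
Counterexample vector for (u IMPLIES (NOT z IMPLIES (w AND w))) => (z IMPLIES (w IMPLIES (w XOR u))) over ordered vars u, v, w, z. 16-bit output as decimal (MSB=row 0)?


F1 = (u IMPLIES (NOT z IMPLIES (w AND w)))
F2 = (z IMPLIES (w IMPLIES (w XOR u)))
Counterexample to F1=>F2 is where F1=1 and F2=0.
Evaluate each row (bits = u,v,w,z, MSB first):
  row 0 [0000]: F1=1 F2=1 -> F1&~F2 -> 0
  row 1 [0001]: F1=1 F2=1 -> F1&~F2 -> 0
  row 2 [0010]: F1=1 F2=1 -> F1&~F2 -> 0
  row 3 [0011]: F1=1 F2=1 -> F1&~F2 -> 0
  row 4 [0100]: F1=1 F2=1 -> F1&~F2 -> 0
  row 5 [0101]: F1=1 F2=1 -> F1&~F2 -> 0
  row 6 [0110]: F1=1 F2=1 -> F1&~F2 -> 0
  row 7 [0111]: F1=1 F2=1 -> F1&~F2 -> 0
  row 8 [1000]: F1=0 F2=1 -> F1&~F2 -> 0
  row 9 [1001]: F1=1 F2=1 -> F1&~F2 -> 0
  row 10 [1010]: F1=1 F2=1 -> F1&~F2 -> 0
  row 11 [1011]: F1=1 F2=0 -> F1&~F2 -> 1
  row 12 [1100]: F1=0 F2=1 -> F1&~F2 -> 0
  row 13 [1101]: F1=1 F2=1 -> F1&~F2 -> 0
  row 14 [1110]: F1=1 F2=1 -> F1&~F2 -> 0
  row 15 [1111]: F1=1 F2=0 -> F1&~F2 -> 1
Full result column, 4 rows per line (u,v fixed per line; w,z runs 00..11 left to right):
  rows 0-3 [u,v=00]: 0000  = hex 0
  rows 4-7 [u,v=01]: 0000  = hex 0
  rows 8-11 [u,v=10]: 0001  = hex 1
  rows 12-15 [u,v=11]: 0001  = hex 1
Counterexample vector (row 0 .. row 15) = 0000000000010001
Output column grouped in 4s = 0000 0000 0001 0001 = 0x0011
Convert to decimal digit by digit (value = value*16 + digit):
  0 -> 0
  0*16 + 0 = 0
  0*16 + 1 = 1
  1*16 + 1 = 17
Decimal = 17

17


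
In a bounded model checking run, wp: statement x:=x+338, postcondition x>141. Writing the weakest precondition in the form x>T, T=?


Formula: wp(x:=E, P) = P[E/x] (substitute E for x in postcondition)
Step 1: Postcondition: x>141
Step 2: Substitute x+338 for x: x+338>141
Step 3: Solve for x: x > 141-338 = -197

-197


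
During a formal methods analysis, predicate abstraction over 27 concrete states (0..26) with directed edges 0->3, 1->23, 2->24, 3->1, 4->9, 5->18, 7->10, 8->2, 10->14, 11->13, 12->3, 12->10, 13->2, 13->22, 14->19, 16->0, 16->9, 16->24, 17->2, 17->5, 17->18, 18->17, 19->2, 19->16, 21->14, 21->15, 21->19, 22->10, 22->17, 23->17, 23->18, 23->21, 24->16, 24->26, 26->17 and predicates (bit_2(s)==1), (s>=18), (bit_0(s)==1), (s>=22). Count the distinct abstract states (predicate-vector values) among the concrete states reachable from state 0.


BFS from 0:
Concrete reachable: {0, 1, 2, 3, 5, 9, 14, 15, 16, 17, 18, 19, 21, 23, 24, 26}
Abstract via predicates (bit_2(s)==1), (s>=18), (bit_0(s)==1), (s>=22):
  (0,0,0,0) <- {0, 2, 16}
  (0,0,1,0) <- {1, 3, 9, 17}
  (0,1,0,0) <- {18}
  (0,1,0,1) <- {24, 26}
  (0,1,1,0) <- {19}
  (1,0,0,0) <- {14}
  (1,0,1,0) <- {5, 15}
  (1,1,1,0) <- {21}
  (1,1,1,1) <- {23}
Distinct abstract states = 9

9


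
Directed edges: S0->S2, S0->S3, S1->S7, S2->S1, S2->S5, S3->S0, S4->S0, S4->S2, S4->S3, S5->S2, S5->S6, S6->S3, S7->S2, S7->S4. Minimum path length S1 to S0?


BFS layer-by-layer from S1:
  dist 0: {S1}
  dist 1: {S7}
  dist 2: {S2, S4}
  dist 3: {S0, S3, S5}
  -> S0 reached at distance 3
Shortest path length = 3

3


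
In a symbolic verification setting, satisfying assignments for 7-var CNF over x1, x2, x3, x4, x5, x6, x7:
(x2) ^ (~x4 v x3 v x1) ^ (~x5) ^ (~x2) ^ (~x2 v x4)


CNF with 5 clauses over 7 vars (128 assignments).
An assignment satisfies CNF iff every clause has >=1 true literal.
Check each row (bits = x1,x2,x3,x4,x5,x6,x7; clause T/F shown):
  row 0 [0000000]: clauses=FTTTT -> 0
  row 1 [0000001]: clauses=FTTTT -> 0
  row 2 [0000010]: clauses=FTTTT -> 0
  row 3 [0000011]: clauses=FTTTT -> 0
  row 4 [0000100]: clauses=FTFTT -> 0
  (every remaining row is evaluated the same way; all 128 results are listed next)
Full result column, 8 rows per line (x1,x2,x3,x4 fixed per line; x5,x6,x7 runs 000..111 left to right):
  rows 0-7 [x1,x2,x3,x4=0000]: 00000000  (ones: 0)
  rows 8-15 [x1,x2,x3,x4=0001]: 00000000  (ones: 0)
  rows 16-23 [x1,x2,x3,x4=0010]: 00000000  (ones: 0)
  rows 24-31 [x1,x2,x3,x4=0011]: 00000000  (ones: 0)
  rows 32-39 [x1,x2,x3,x4=0100]: 00000000  (ones: 0)
  rows 40-47 [x1,x2,x3,x4=0101]: 00000000  (ones: 0)
  rows 48-55 [x1,x2,x3,x4=0110]: 00000000  (ones: 0)
  rows 56-63 [x1,x2,x3,x4=0111]: 00000000  (ones: 0)
  rows 64-71 [x1,x2,x3,x4=1000]: 00000000  (ones: 0)
  rows 72-79 [x1,x2,x3,x4=1001]: 00000000  (ones: 0)
  rows 80-87 [x1,x2,x3,x4=1010]: 00000000  (ones: 0)
  rows 88-95 [x1,x2,x3,x4=1011]: 00000000  (ones: 0)
  rows 96-103 [x1,x2,x3,x4=1100]: 00000000  (ones: 0)
  rows 104-111 [x1,x2,x3,x4=1101]: 00000000  (ones: 0)
  rows 112-119 [x1,x2,x3,x4=1110]: 00000000  (ones: 0)
  rows 120-127 [x1,x2,x3,x4=1111]: 00000000  (ones: 0)
Satisfying assignments = 0+0+0+0+0+0+0+0+0+0+0+0+0+0+0+0 = 0

0


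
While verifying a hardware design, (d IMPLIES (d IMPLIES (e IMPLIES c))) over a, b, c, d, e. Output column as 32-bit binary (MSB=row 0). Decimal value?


Formula: (d IMPLIES (d IMPLIES (e IMPLIES c))) over a, b, c, d, e (32 rows)
Evaluate each row (bits = a,b,c,d,e, MSB first):
  row 0 [00000]: (0 IMPLIES (0 IMPLIES (0 IMPLIES 0))) -> 1
  row 1 [00001]: (0 IMPLIES (0 IMPLIES (1 IMPLIES 0))) -> 1
  row 2 [00010]: (1 IMPLIES (1 IMPLIES (0 IMPLIES 0))) -> 1
  row 3 [00011]: (1 IMPLIES (1 IMPLIES (1 IMPLIES 0))) -> 0
  row 4 [00100]: (0 IMPLIES (0 IMPLIES (0 IMPLIES 1))) -> 1
  row 5 [00101]: (0 IMPLIES (0 IMPLIES (1 IMPLIES 1))) -> 1
  row 6 [00110]: (1 IMPLIES (1 IMPLIES (0 IMPLIES 1))) -> 1
  row 7 [00111]: (1 IMPLIES (1 IMPLIES (1 IMPLIES 1))) -> 1
  row 8 [01000]: (0 IMPLIES (0 IMPLIES (0 IMPLIES 0))) -> 1
  row 9 [01001]: (0 IMPLIES (0 IMPLIES (1 IMPLIES 0))) -> 1
  row 10 [01010]: (1 IMPLIES (1 IMPLIES (0 IMPLIES 0))) -> 1
  row 11 [01011]: (1 IMPLIES (1 IMPLIES (1 IMPLIES 0))) -> 0
  row 12 [01100]: (0 IMPLIES (0 IMPLIES (0 IMPLIES 1))) -> 1
  row 13 [01101]: (0 IMPLIES (0 IMPLIES (1 IMPLIES 1))) -> 1
  row 14 [01110]: (1 IMPLIES (1 IMPLIES (0 IMPLIES 1))) -> 1
  row 15 [01111]: (1 IMPLIES (1 IMPLIES (1 IMPLIES 1))) -> 1
  row 16 [10000]: (0 IMPLIES (0 IMPLIES (0 IMPLIES 0))) -> 1
  row 17 [10001]: (0 IMPLIES (0 IMPLIES (1 IMPLIES 0))) -> 1
  row 18 [10010]: (1 IMPLIES (1 IMPLIES (0 IMPLIES 0))) -> 1
  row 19 [10011]: (1 IMPLIES (1 IMPLIES (1 IMPLIES 0))) -> 0
  row 20 [10100]: (0 IMPLIES (0 IMPLIES (0 IMPLIES 1))) -> 1
  row 21 [10101]: (0 IMPLIES (0 IMPLIES (1 IMPLIES 1))) -> 1
  row 22 [10110]: (1 IMPLIES (1 IMPLIES (0 IMPLIES 1))) -> 1
  row 23 [10111]: (1 IMPLIES (1 IMPLIES (1 IMPLIES 1))) -> 1
  row 24 [11000]: (0 IMPLIES (0 IMPLIES (0 IMPLIES 0))) -> 1
  row 25 [11001]: (0 IMPLIES (0 IMPLIES (1 IMPLIES 0))) -> 1
  row 26 [11010]: (1 IMPLIES (1 IMPLIES (0 IMPLIES 0))) -> 1
  row 27 [11011]: (1 IMPLIES (1 IMPLIES (1 IMPLIES 0))) -> 0
  row 28 [11100]: (0 IMPLIES (0 IMPLIES (0 IMPLIES 1))) -> 1
  row 29 [11101]: (0 IMPLIES (0 IMPLIES (1 IMPLIES 1))) -> 1
  row 30 [11110]: (1 IMPLIES (1 IMPLIES (0 IMPLIES 1))) -> 1
  row 31 [11111]: (1 IMPLIES (1 IMPLIES (1 IMPLIES 1))) -> 1
Full result column, 4 rows per line (a,b,c fixed per line; d,e runs 00..11 left to right):
  rows 0-3 [a,b,c=000]: 1110  = hex E
  rows 4-7 [a,b,c=001]: 1111  = hex F
  rows 8-11 [a,b,c=010]: 1110  = hex E
  rows 12-15 [a,b,c=011]: 1111  = hex F
  rows 16-19 [a,b,c=100]: 1110  = hex E
  rows 20-23 [a,b,c=101]: 1111  = hex F
  rows 24-27 [a,b,c=110]: 1110  = hex E
  rows 28-31 [a,b,c=111]: 1111  = hex F
Output column (row 0 .. row 31) = 11101111111011111110111111101111
Output column grouped in 4s = 1110 1111 1110 1111 1110 1111 1110 1111 = 0xEFEFEFEF
Convert to decimal digit by digit (value = value*16 + digit):
  E -> 14
  14*16 + 15 (F) = 239
  239*16 + 14 (E) = 3838
  3838*16 + 15 (F) = 61423
  61423*16 + 14 (E) = 982782
  982782*16 + 15 (F) = 15724527
  15724527*16 + 14 (E) = 251592446
  251592446*16 + 15 (F) = 4025479151
Decimal = 4025479151

4025479151


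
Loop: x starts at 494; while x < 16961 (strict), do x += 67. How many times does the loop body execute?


Step 1: x goes from 494 toward 16961 by 67; the body runs while x<16961, so iterations = ceil((bound-start)/step)
Step 2: Distance=16467
Step 3: ceil(16467/67)=246

246


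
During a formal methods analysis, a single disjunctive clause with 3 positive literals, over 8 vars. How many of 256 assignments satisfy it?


Step 1: Total=2^8=256
Step 2: Unsat when all 3 false: 2^5=32
Step 3: Sat=256-32=224

224


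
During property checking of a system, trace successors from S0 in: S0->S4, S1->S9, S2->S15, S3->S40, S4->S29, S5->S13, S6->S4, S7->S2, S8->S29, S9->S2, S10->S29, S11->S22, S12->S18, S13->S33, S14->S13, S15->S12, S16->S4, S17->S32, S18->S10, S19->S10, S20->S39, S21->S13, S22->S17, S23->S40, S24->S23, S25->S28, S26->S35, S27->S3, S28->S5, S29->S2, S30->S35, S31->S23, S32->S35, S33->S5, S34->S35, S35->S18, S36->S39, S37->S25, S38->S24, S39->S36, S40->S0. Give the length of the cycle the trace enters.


Trace from S0 until a state repeats:
  S0 -> S4 -> S29 -> S2 -> S15 -> S12 -> S18 -> S10 -> S29
S29 first seen at step 2, revisited at step 8.
Cycle length = 8 - 2 = 6

6


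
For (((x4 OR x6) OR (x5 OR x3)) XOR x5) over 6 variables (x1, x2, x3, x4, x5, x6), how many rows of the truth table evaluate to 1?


Formula: (((x4 OR x6) OR (x5 OR x3)) XOR x5) over 6 vars (64 rows)
Evaluate each row (x1, x2, x3, x4, x5, x6 as bits, MSB first):
  row 0 [000000]: (((0 OR 0) OR (0 OR 0)) XOR 0) -> 0
  row 1 [000001]: (((0 OR 1) OR (0 OR 0)) XOR 0) -> 1
  row 2 [000010]: (((0 OR 0) OR (1 OR 0)) XOR 1) -> 0
  row 3 [000011]: (((0 OR 1) OR (1 OR 0)) XOR 1) -> 0
  row 4 [000100]: (((1 OR 0) OR (0 OR 0)) XOR 0) -> 1
  (every remaining row is evaluated the same way; all 64 results are listed next)
Full result column, 8 rows per line (x1,x2,x3 fixed per line; x4,x5,x6 runs 000..111 left to right):
  rows 0-7 [x1,x2,x3=000]: 01001100  (ones: 3)
  rows 8-15 [x1,x2,x3=001]: 11001100  (ones: 4)
  rows 16-23 [x1,x2,x3=010]: 01001100  (ones: 3)
  rows 24-31 [x1,x2,x3=011]: 11001100  (ones: 4)
  rows 32-39 [x1,x2,x3=100]: 01001100  (ones: 3)
  rows 40-47 [x1,x2,x3=101]: 11001100  (ones: 4)
  rows 48-55 [x1,x2,x3=110]: 01001100  (ones: 3)
  rows 56-63 [x1,x2,x3=111]: 11001100  (ones: 4)
Count of 1-rows = 3+4+3+4+3+4+3+4 = 28

28


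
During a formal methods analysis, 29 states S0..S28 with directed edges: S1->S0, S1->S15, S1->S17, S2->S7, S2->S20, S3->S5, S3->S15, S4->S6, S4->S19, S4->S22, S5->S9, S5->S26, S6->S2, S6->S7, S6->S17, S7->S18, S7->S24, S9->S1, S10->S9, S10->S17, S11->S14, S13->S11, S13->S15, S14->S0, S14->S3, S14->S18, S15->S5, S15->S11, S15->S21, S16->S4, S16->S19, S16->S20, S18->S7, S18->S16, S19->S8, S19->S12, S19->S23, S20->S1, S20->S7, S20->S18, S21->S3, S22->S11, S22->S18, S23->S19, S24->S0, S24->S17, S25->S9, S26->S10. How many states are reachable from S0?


BFS from S0:
  layer 0: {S0}
Reachable set: {S0}
Count = 1

1


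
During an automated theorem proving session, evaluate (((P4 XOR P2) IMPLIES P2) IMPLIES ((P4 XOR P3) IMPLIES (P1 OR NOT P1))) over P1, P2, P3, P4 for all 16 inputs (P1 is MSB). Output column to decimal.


Formula: (((P4 XOR P2) IMPLIES P2) IMPLIES ((P4 XOR P3) IMPLIES (P1 OR NOT P1))) over P1, P2, P3, P4 (16 rows)
Evaluate each row (bits = P1,P2,P3,P4, MSB first):
  row 0 [0000]: (((0 XOR 0) IMPLIES 0) IMPLIES ((0 XOR 0) IMPLIES (0 OR NOT 0))) -> 1
  row 1 [0001]: (((1 XOR 0) IMPLIES 0) IMPLIES ((1 XOR 0) IMPLIES (0 OR NOT 0))) -> 1
  row 2 [0010]: (((0 XOR 0) IMPLIES 0) IMPLIES ((0 XOR 1) IMPLIES (0 OR NOT 0))) -> 1
  row 3 [0011]: (((1 XOR 0) IMPLIES 0) IMPLIES ((1 XOR 1) IMPLIES (0 OR NOT 0))) -> 1
  row 4 [0100]: (((0 XOR 1) IMPLIES 1) IMPLIES ((0 XOR 0) IMPLIES (0 OR NOT 0))) -> 1
  row 5 [0101]: (((1 XOR 1) IMPLIES 1) IMPLIES ((1 XOR 0) IMPLIES (0 OR NOT 0))) -> 1
  row 6 [0110]: (((0 XOR 1) IMPLIES 1) IMPLIES ((0 XOR 1) IMPLIES (0 OR NOT 0))) -> 1
  row 7 [0111]: (((1 XOR 1) IMPLIES 1) IMPLIES ((1 XOR 1) IMPLIES (0 OR NOT 0))) -> 1
  row 8 [1000]: (((0 XOR 0) IMPLIES 0) IMPLIES ((0 XOR 0) IMPLIES (1 OR NOT 1))) -> 1
  row 9 [1001]: (((1 XOR 0) IMPLIES 0) IMPLIES ((1 XOR 0) IMPLIES (1 OR NOT 1))) -> 1
  row 10 [1010]: (((0 XOR 0) IMPLIES 0) IMPLIES ((0 XOR 1) IMPLIES (1 OR NOT 1))) -> 1
  row 11 [1011]: (((1 XOR 0) IMPLIES 0) IMPLIES ((1 XOR 1) IMPLIES (1 OR NOT 1))) -> 1
  row 12 [1100]: (((0 XOR 1) IMPLIES 1) IMPLIES ((0 XOR 0) IMPLIES (1 OR NOT 1))) -> 1
  row 13 [1101]: (((1 XOR 1) IMPLIES 1) IMPLIES ((1 XOR 0) IMPLIES (1 OR NOT 1))) -> 1
  row 14 [1110]: (((0 XOR 1) IMPLIES 1) IMPLIES ((0 XOR 1) IMPLIES (1 OR NOT 1))) -> 1
  row 15 [1111]: (((1 XOR 1) IMPLIES 1) IMPLIES ((1 XOR 1) IMPLIES (1 OR NOT 1))) -> 1
Full result column, 4 rows per line (P1,P2 fixed per line; P3,P4 runs 00..11 left to right):
  rows 0-3 [P1,P2=00]: 1111  = hex F
  rows 4-7 [P1,P2=01]: 1111  = hex F
  rows 8-11 [P1,P2=10]: 1111  = hex F
  rows 12-15 [P1,P2=11]: 1111  = hex F
Output column (row 0 .. row 15) = 1111111111111111
Output column grouped in 4s = 1111 1111 1111 1111 = 0xFFFF
Convert to decimal digit by digit (value = value*16 + digit):
  F -> 15
  15*16 + 15 (F) = 255
  255*16 + 15 (F) = 4095
  4095*16 + 15 (F) = 65535
Decimal = 65535

65535


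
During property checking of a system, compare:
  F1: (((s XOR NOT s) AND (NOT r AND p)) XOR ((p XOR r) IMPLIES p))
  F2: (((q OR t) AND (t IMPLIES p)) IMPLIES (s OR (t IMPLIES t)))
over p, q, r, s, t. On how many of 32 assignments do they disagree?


F1 = (((s XOR NOT s) AND (NOT r AND p)) XOR ((p XOR r) IMPLIES p))
F2 = (((q OR t) AND (t IMPLIES p)) IMPLIES (s OR (t IMPLIES t)))
Evaluate both on each of 32 rows (bits = p,q,r,s,t):
  row 0 [00000]: F1=1 F2=1 -> 0
  row 1 [00001]: F1=1 F2=1 -> 0
  row 2 [00010]: F1=1 F2=1 -> 0
  row 3 [00011]: F1=1 F2=1 -> 0
  row 4 [00100]: F1=0 F2=1 (differ) -> 1
  row 5 [00101]: F1=0 F2=1 (differ) -> 1
  row 6 [00110]: F1=0 F2=1 (differ) -> 1
  row 7 [00111]: F1=0 F2=1 (differ) -> 1
  row 8 [01000]: F1=1 F2=1 -> 0
  row 9 [01001]: F1=1 F2=1 -> 0
  row 10 [01010]: F1=1 F2=1 -> 0
  row 11 [01011]: F1=1 F2=1 -> 0
  row 12 [01100]: F1=0 F2=1 (differ) -> 1
  row 13 [01101]: F1=0 F2=1 (differ) -> 1
  row 14 [01110]: F1=0 F2=1 (differ) -> 1
  row 15 [01111]: F1=0 F2=1 (differ) -> 1
  row 16 [10000]: F1=0 F2=1 (differ) -> 1
  row 17 [10001]: F1=0 F2=1 (differ) -> 1
  row 18 [10010]: F1=0 F2=1 (differ) -> 1
  row 19 [10011]: F1=0 F2=1 (differ) -> 1
  row 20 [10100]: F1=1 F2=1 -> 0
  row 21 [10101]: F1=1 F2=1 -> 0
  row 22 [10110]: F1=1 F2=1 -> 0
  row 23 [10111]: F1=1 F2=1 -> 0
  row 24 [11000]: F1=0 F2=1 (differ) -> 1
  row 25 [11001]: F1=0 F2=1 (differ) -> 1
  row 26 [11010]: F1=0 F2=1 (differ) -> 1
  row 27 [11011]: F1=0 F2=1 (differ) -> 1
  row 28 [11100]: F1=1 F2=1 -> 0
  row 29 [11101]: F1=1 F2=1 -> 0
  row 30 [11110]: F1=1 F2=1 -> 0
  row 31 [11111]: F1=1 F2=1 -> 0
Full result column, 8 rows per line (p,q fixed per line; r,s,t runs 000..111 left to right):
  rows 0-7 [p,q=00]: 00001111  (ones: 4)
  rows 8-15 [p,q=01]: 00001111  (ones: 4)
  rows 16-23 [p,q=10]: 11110000  (ones: 4)
  rows 24-31 [p,q=11]: 11110000  (ones: 4)
Disagreements = 4+4+4+4 = 16

16
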